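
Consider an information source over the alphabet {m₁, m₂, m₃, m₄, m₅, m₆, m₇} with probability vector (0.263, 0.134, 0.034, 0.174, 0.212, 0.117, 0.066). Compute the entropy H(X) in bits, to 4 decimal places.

H = −Σ pᵢ log₂ pᵢ.
−0.263·log₂(0.263) = 0.5068
−0.134·log₂(0.134) = 0.3886
−0.034·log₂(0.034) = 0.1659
−0.174·log₂(0.174) = 0.4390
−0.212·log₂(0.212) = 0.4744
−0.117·log₂(0.117) = 0.3622
−0.066·log₂(0.066) = 0.2588
Sum ≈ 2.5956 → 2.5956 bits.

2.5956 bits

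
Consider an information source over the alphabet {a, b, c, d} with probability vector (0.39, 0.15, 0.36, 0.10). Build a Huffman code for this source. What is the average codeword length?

Repeatedly combine the two least-probable nodes; the expected code length is the sum of the merged weights.
merge 1/10 + 3/20 → 1/4
merge 1/4 + 9/25 → 61/100
merge 39/100 + 61/100 → 1
L = 1/4 + 61/100 + 1 = 93/50 = 1.86 bits/symbol.

1.86 bits/symbol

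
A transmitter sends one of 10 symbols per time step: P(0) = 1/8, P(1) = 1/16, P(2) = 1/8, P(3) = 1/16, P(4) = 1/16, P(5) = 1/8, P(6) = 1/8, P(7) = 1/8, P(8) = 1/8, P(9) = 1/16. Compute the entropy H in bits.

3.25 bits

Each probability is a power of 1/2, so log₂(1/p) is an integer.
H = Σ p·log₂(1/p) = 1/8·3 + 1/16·4 + 1/8·3 + 1/16·4 + 1/16·4 + 1/8·3 + 1/8·3 + 1/8·3 + 1/8·3 + 1/16·4 = 3.25 bits.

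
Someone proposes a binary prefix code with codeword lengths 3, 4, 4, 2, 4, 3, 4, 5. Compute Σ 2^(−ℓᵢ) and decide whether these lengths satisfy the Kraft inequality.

0.78125; yes

With common denominator 2^5 = 32: Σ 2^(−ℓᵢ) = 4/32 + 2/32 + 2/32 + 8/32 + 2/32 + 4/32 + 2/32 + 1/32 = 25/32 = 0.78125.
Kraft's inequality requires Σ ≤ 1; here Σ = 0.78125 ≤ 1, so such a prefix code exists.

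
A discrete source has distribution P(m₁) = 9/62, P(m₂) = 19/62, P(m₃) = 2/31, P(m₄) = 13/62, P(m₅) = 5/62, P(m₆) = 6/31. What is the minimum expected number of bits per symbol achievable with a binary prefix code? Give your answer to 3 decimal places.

2.435 bits/symbol

Repeatedly combine the two least-probable nodes; the expected code length is the sum of the merged weights.
merge 2/31 + 5/62 → 9/62
merge 9/62 + 9/62 → 9/31
merge 6/31 + 13/62 → 25/62
merge 9/31 + 19/62 → 37/62
merge 25/62 + 37/62 → 1
L = 9/62 + 9/31 + 25/62 + 37/62 + 1 = 151/62 ≈ 2.435 bits/symbol.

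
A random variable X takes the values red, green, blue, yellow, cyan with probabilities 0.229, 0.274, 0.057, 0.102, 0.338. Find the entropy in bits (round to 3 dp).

H = −Σ pᵢ log₂ pᵢ.
−0.229·log₂(0.229) = 0.4870
−0.274·log₂(0.274) = 0.5118
−0.057·log₂(0.057) = 0.2356
−0.102·log₂(0.102) = 0.3359
−0.338·log₂(0.338) = 0.5289
Sum ≈ 2.0992 → 2.099 bits.

2.099 bits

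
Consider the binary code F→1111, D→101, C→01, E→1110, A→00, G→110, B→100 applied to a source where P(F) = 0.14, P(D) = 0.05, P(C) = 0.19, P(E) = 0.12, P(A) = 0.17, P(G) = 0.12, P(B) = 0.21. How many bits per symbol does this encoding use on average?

L̄ = Σ pᵢ·ℓᵢ = 0.14·4 + 0.05·3 + 0.19·2 + 0.12·4 + 0.17·2 + 0.12·3 + 0.21·3 = 2.9 bits/symbol.

2.9 bits/symbol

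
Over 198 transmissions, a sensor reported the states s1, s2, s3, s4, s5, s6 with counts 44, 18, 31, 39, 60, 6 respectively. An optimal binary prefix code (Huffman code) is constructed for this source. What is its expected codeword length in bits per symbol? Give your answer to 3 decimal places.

2.399 bits/symbol

Probabilities are the counts divided by 198.
Repeatedly combine the two least-probable nodes; the expected code length is the sum of the merged weights.
merge 1/33 + 1/11 → 4/33
merge 4/33 + 31/198 → 5/18
merge 13/66 + 2/9 → 83/198
merge 5/18 + 10/33 → 115/198
merge 83/198 + 115/198 → 1
L = 4/33 + 5/18 + 83/198 + 115/198 + 1 = 475/198 ≈ 2.399 bits/symbol.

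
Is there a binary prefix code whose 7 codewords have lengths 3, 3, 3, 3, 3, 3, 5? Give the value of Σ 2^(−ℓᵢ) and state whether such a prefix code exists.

With common denominator 2^5 = 32: Σ 2^(−ℓᵢ) = 4/32 + 4/32 + 4/32 + 4/32 + 4/32 + 4/32 + 1/32 = 25/32 = 0.78125.
Kraft's inequality requires Σ ≤ 1; here Σ = 0.78125 ≤ 1, so such a prefix code exists.

0.78125; yes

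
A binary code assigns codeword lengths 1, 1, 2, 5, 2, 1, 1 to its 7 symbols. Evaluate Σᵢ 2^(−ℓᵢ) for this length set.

2.53125

With common denominator 2^5 = 32: Σ 2^(−ℓᵢ) = 16/32 + 16/32 + 8/32 + 1/32 + 8/32 + 16/32 + 16/32 = 81/32 = 2.53125.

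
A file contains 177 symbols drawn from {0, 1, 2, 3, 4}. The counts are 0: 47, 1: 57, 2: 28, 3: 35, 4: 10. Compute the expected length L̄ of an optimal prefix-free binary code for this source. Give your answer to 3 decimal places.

Probabilities are the counts divided by 177.
Repeatedly combine the two least-probable nodes; the expected code length is the sum of the merged weights.
merge 10/177 + 28/177 → 38/177
merge 35/177 + 38/177 → 73/177
merge 47/177 + 19/59 → 104/177
merge 73/177 + 104/177 → 1
L = 38/177 + 73/177 + 104/177 + 1 = 392/177 ≈ 2.215 bits/symbol.

2.215 bits/symbol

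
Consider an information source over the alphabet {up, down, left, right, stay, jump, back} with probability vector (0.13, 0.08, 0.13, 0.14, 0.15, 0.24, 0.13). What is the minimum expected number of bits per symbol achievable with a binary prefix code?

Repeatedly combine the two least-probable nodes; the expected code length is the sum of the merged weights.
merge 2/25 + 13/100 → 21/100
merge 13/100 + 13/100 → 13/50
merge 7/50 + 3/20 → 29/100
merge 21/100 + 6/25 → 9/20
merge 13/50 + 29/100 → 11/20
merge 9/20 + 11/20 → 1
L = 21/100 + 13/50 + 29/100 + 9/20 + 11/20 + 1 = 69/25 = 2.76 bits/symbol.

2.76 bits/symbol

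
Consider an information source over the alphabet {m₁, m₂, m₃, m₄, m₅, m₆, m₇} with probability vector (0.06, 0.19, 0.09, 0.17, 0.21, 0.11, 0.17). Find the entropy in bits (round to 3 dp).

H = −Σ pᵢ log₂ pᵢ.
−0.06·log₂(0.06) = 0.2435
−0.19·log₂(0.19) = 0.4552
−0.09·log₂(0.09) = 0.3127
−0.17·log₂(0.17) = 0.4346
−0.21·log₂(0.21) = 0.4728
−0.11·log₂(0.11) = 0.3503
−0.17·log₂(0.17) = 0.4346
Sum ≈ 2.7037 → 2.704 bits.

2.704 bits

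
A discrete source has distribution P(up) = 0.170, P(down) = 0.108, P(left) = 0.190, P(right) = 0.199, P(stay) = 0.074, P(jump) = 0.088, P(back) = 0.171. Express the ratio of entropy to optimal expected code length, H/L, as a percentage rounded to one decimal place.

Entropy H = −Σ p log₂ p ≈ 2.7223 bits.
Huffman merges: 37/500+11/125→81/500; 27/250+81/500→27/100; 17/100+171/1000→341/1000; 19/100+199/1000→389/1000; 27/100+341/1000→611/1000; 389/1000+611/1000→1. L = 2773/1000 ≈ 2.7730.
Efficiency = H/L = 2.7223/2.7730 = 98.2%.

98.2%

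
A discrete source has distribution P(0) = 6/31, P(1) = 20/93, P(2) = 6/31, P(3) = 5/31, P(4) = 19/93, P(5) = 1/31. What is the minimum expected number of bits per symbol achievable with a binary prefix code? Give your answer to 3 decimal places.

2.581 bits/symbol

Repeatedly combine the two least-probable nodes; the expected code length is the sum of the merged weights.
merge 1/31 + 5/31 → 6/31
merge 6/31 + 6/31 → 12/31
merge 6/31 + 19/93 → 37/93
merge 20/93 + 12/31 → 56/93
merge 37/93 + 56/93 → 1
L = 6/31 + 12/31 + 37/93 + 56/93 + 1 = 80/31 ≈ 2.581 bits/symbol.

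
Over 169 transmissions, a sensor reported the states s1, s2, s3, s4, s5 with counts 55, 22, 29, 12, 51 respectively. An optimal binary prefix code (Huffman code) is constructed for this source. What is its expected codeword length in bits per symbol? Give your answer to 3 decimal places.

2.201 bits/symbol

Probabilities are the counts divided by 169.
Repeatedly combine the two least-probable nodes; the expected code length is the sum of the merged weights.
merge 12/169 + 22/169 → 34/169
merge 29/169 + 34/169 → 63/169
merge 51/169 + 55/169 → 106/169
merge 63/169 + 106/169 → 1
L = 34/169 + 63/169 + 106/169 + 1 = 372/169 ≈ 2.201 bits/symbol.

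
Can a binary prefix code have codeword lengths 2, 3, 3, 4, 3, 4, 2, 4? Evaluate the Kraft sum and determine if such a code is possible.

With common denominator 2^4 = 16: Σ 2^(−ℓᵢ) = 4/16 + 2/16 + 2/16 + 1/16 + 2/16 + 1/16 + 4/16 + 1/16 = 17/16 = 1.0625.
Kraft's inequality requires Σ ≤ 1; here Σ = 1.0625 > 1, so no such prefix code exists.

1.0625; no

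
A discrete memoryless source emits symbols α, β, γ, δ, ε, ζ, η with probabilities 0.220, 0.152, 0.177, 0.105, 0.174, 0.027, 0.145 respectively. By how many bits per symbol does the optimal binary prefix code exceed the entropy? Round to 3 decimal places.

0.074 bits

Entropy H = −Σ p log₂ p ≈ 2.6609 bits.
Huffman merges: 27/1000+21/200→33/250; 33/250+29/200→277/1000; 19/125+87/500→163/500; 177/1000+11/50→397/1000; 277/1000+163/500→603/1000; 397/1000+603/1000→1. L = 547/200 ≈ 2.7350.
L − H = 2.7350 − 2.6609 = 0.074 bits.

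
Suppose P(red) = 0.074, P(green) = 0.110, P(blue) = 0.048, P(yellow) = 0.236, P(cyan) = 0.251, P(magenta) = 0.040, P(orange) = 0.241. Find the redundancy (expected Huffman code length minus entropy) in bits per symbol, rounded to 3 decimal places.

Entropy H = −Σ p log₂ p ≈ 2.5112 bits.
Huffman merges: 1/25+6/125→11/125; 37/500+11/125→81/500; 11/100+81/500→34/125; 59/250+241/1000→477/1000; 251/1000+34/125→523/1000; 477/1000+523/1000→1. L = 1261/500 ≈ 2.5220.
L − H = 2.5220 − 2.5112 = 0.011 bits.

0.011 bits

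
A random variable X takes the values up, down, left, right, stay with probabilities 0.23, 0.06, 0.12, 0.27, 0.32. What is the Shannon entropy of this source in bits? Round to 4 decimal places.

2.1343 bits

H = −Σ pᵢ log₂ pᵢ.
−0.23·log₂(0.23) = 0.4877
−0.06·log₂(0.06) = 0.2435
−0.12·log₂(0.12) = 0.3671
−0.27·log₂(0.27) = 0.5100
−0.32·log₂(0.32) = 0.5260
Sum ≈ 2.1343 → 2.1343 bits.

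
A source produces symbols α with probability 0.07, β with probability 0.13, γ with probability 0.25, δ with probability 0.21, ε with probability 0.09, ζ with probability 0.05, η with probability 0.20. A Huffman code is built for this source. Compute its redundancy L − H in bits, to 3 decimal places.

0.043 bits

Entropy H = −Σ p log₂ p ≈ 2.6172 bits.
Huffman merges: 1/20+7/100→3/25; 9/100+3/25→21/100; 13/100+1/5→33/100; 21/100+21/100→21/50; 1/4+33/100→29/50; 21/50+29/50→1. L = 133/50 ≈ 2.6600.
L − H = 2.6600 − 2.6172 = 0.043 bits.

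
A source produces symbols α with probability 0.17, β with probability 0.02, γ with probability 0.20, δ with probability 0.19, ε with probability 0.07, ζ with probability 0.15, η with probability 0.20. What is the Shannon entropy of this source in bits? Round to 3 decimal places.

H = −Σ pᵢ log₂ pᵢ.
−0.17·log₂(0.17) = 0.4346
−0.02·log₂(0.02) = 0.1129
−0.20·log₂(0.20) = 0.4644
−0.19·log₂(0.19) = 0.4552
−0.07·log₂(0.07) = 0.2686
−0.15·log₂(0.15) = 0.4105
−0.20·log₂(0.20) = 0.4644
Sum ≈ 2.6106 → 2.611 bits.

2.611 bits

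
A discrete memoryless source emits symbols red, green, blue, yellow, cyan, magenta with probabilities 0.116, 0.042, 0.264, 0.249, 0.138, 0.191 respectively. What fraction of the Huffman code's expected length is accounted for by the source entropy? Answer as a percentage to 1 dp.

Entropy H = −Σ p log₂ p ≈ 2.4098 bits.
Huffman merges: 21/500+29/250→79/500; 69/500+79/500→37/125; 191/1000+249/1000→11/25; 33/125+37/125→14/25; 11/25+14/25→1. L = 1227/500 ≈ 2.4540.
Efficiency = H/L = 2.4098/2.4540 = 98.2%.

98.2%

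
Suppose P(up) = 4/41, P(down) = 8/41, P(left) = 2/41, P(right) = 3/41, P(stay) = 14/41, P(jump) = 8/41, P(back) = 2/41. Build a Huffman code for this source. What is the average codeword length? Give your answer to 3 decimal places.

Repeatedly combine the two least-probable nodes; the expected code length is the sum of the merged weights.
merge 2/41 + 2/41 → 4/41
merge 3/41 + 4/41 → 7/41
merge 4/41 + 7/41 → 11/41
merge 8/41 + 8/41 → 16/41
merge 11/41 + 14/41 → 25/41
merge 16/41 + 25/41 → 1
L = 4/41 + 7/41 + 11/41 + 16/41 + 25/41 + 1 = 104/41 ≈ 2.537 bits/symbol.

2.537 bits/symbol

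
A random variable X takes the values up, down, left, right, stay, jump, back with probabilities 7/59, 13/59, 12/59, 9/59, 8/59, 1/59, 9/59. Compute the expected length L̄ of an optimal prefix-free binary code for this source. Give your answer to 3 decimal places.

Repeatedly combine the two least-probable nodes; the expected code length is the sum of the merged weights.
merge 1/59 + 7/59 → 8/59
merge 8/59 + 8/59 → 16/59
merge 9/59 + 9/59 → 18/59
merge 12/59 + 13/59 → 25/59
merge 16/59 + 18/59 → 34/59
merge 25/59 + 34/59 → 1
L = 8/59 + 16/59 + 18/59 + 25/59 + 34/59 + 1 = 160/59 ≈ 2.712 bits/symbol.

2.712 bits/symbol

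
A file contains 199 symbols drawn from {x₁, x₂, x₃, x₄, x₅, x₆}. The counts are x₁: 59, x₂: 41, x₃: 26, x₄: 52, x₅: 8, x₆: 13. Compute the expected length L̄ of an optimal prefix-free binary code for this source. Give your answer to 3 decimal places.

Probabilities are the counts divided by 199.
Repeatedly combine the two least-probable nodes; the expected code length is the sum of the merged weights.
merge 8/199 + 13/199 → 21/199
merge 21/199 + 26/199 → 47/199
merge 41/199 + 47/199 → 88/199
merge 52/199 + 59/199 → 111/199
merge 88/199 + 111/199 → 1
L = 21/199 + 47/199 + 88/199 + 111/199 + 1 = 466/199 ≈ 2.342 bits/symbol.

2.342 bits/symbol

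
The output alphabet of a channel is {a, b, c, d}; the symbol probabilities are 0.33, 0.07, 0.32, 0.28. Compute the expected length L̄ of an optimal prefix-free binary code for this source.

2 bits/symbol

Repeatedly combine the two least-probable nodes; the expected code length is the sum of the merged weights.
merge 7/100 + 7/25 → 7/20
merge 8/25 + 33/100 → 13/20
merge 7/20 + 13/20 → 1
L = 7/20 + 13/20 + 1 = 2 bits/symbol.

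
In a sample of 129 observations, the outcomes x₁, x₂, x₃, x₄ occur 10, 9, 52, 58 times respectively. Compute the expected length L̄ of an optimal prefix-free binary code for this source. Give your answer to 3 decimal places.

Probabilities are the counts divided by 129.
Repeatedly combine the two least-probable nodes; the expected code length is the sum of the merged weights.
merge 3/43 + 10/129 → 19/129
merge 19/129 + 52/129 → 71/129
merge 58/129 + 71/129 → 1
L = 19/129 + 71/129 + 1 = 73/43 ≈ 1.698 bits/symbol.

1.698 bits/symbol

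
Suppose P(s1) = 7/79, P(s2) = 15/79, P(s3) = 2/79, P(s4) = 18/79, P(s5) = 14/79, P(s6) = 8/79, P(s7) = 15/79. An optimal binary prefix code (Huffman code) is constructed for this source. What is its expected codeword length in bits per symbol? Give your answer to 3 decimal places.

2.696 bits/symbol

Repeatedly combine the two least-probable nodes; the expected code length is the sum of the merged weights.
merge 2/79 + 7/79 → 9/79
merge 8/79 + 9/79 → 17/79
merge 14/79 + 15/79 → 29/79
merge 15/79 + 17/79 → 32/79
merge 18/79 + 29/79 → 47/79
merge 32/79 + 47/79 → 1
L = 9/79 + 17/79 + 29/79 + 32/79 + 47/79 + 1 = 213/79 ≈ 2.696 bits/symbol.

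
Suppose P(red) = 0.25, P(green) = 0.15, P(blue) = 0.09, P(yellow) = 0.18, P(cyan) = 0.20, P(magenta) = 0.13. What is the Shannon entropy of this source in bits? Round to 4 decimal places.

2.5155 bits

H = −Σ pᵢ log₂ pᵢ.
−0.25·log₂(0.25) = 0.5000
−0.15·log₂(0.15) = 0.4105
−0.09·log₂(0.09) = 0.3127
−0.18·log₂(0.18) = 0.4453
−0.20·log₂(0.20) = 0.4644
−0.13·log₂(0.13) = 0.3826
Sum ≈ 2.5155 → 2.5155 bits.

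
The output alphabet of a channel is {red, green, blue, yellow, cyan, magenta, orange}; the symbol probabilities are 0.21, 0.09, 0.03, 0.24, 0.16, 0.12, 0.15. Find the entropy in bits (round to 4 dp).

2.6320 bits

H = −Σ pᵢ log₂ pᵢ.
−0.21·log₂(0.21) = 0.4728
−0.09·log₂(0.09) = 0.3127
−0.03·log₂(0.03) = 0.1518
−0.24·log₂(0.24) = 0.4941
−0.16·log₂(0.16) = 0.4230
−0.12·log₂(0.12) = 0.3671
−0.15·log₂(0.15) = 0.4105
Sum ≈ 2.6320 → 2.6320 bits.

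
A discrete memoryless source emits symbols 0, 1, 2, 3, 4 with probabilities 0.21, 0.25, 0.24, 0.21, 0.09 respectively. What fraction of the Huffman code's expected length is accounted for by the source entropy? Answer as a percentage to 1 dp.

Entropy H = −Σ p log₂ p ≈ 2.2524 bits.
Huffman merges: 9/100+21/100→3/10; 21/100+6/25→9/20; 1/4+3/10→11/20; 9/20+11/20→1. L = 23/10 ≈ 2.3000.
Efficiency = H/L = 2.2524/2.3000 = 97.9%.

97.9%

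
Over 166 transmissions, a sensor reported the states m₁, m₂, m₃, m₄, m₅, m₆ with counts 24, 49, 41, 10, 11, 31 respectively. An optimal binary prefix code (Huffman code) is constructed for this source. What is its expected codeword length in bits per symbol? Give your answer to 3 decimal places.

Probabilities are the counts divided by 166.
Repeatedly combine the two least-probable nodes; the expected code length is the sum of the merged weights.
merge 5/83 + 11/166 → 21/166
merge 21/166 + 12/83 → 45/166
merge 31/166 + 41/166 → 36/83
merge 45/166 + 49/166 → 47/83
merge 36/83 + 47/83 → 1
L = 21/166 + 45/166 + 36/83 + 47/83 + 1 = 199/83 ≈ 2.398 bits/symbol.

2.398 bits/symbol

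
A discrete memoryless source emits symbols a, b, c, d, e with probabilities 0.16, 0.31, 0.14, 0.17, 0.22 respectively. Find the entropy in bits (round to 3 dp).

H = −Σ pᵢ log₂ pᵢ.
−0.16·log₂(0.16) = 0.4230
−0.31·log₂(0.31) = 0.5238
−0.14·log₂(0.14) = 0.3971
−0.17·log₂(0.17) = 0.4346
−0.22·log₂(0.22) = 0.4806
Sum ≈ 2.2591 → 2.259 bits.

2.259 bits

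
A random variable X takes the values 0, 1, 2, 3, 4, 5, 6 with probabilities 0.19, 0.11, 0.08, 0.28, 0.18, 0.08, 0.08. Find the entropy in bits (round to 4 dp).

H = −Σ pᵢ log₂ pᵢ.
−0.19·log₂(0.19) = 0.4552
−0.11·log₂(0.11) = 0.3503
−0.08·log₂(0.08) = 0.2915
−0.28·log₂(0.28) = 0.5142
−0.18·log₂(0.18) = 0.4453
−0.08·log₂(0.08) = 0.2915
−0.08·log₂(0.08) = 0.2915
Sum ≈ 2.6396 → 2.6396 bits.

2.6396 bits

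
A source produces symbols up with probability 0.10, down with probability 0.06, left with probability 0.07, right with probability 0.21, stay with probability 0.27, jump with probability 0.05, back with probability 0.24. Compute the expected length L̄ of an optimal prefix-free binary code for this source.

2.56 bits/symbol

Repeatedly combine the two least-probable nodes; the expected code length is the sum of the merged weights.
merge 1/20 + 3/50 → 11/100
merge 7/100 + 1/10 → 17/100
merge 11/100 + 17/100 → 7/25
merge 21/100 + 6/25 → 9/20
merge 27/100 + 7/25 → 11/20
merge 9/20 + 11/20 → 1
L = 11/100 + 17/100 + 7/25 + 9/20 + 11/20 + 1 = 64/25 = 2.56 bits/symbol.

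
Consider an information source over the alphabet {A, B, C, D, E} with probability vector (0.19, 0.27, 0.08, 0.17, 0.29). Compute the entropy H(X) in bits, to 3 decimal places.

H = −Σ pᵢ log₂ pᵢ.
−0.19·log₂(0.19) = 0.4552
−0.27·log₂(0.27) = 0.5100
−0.08·log₂(0.08) = 0.2915
−0.17·log₂(0.17) = 0.4346
−0.29·log₂(0.29) = 0.5179
Sum ≈ 2.2092 → 2.209 bits.

2.209 bits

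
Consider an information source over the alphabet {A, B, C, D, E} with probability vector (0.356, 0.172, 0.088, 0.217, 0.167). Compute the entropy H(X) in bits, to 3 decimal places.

H = −Σ pᵢ log₂ pᵢ.
−0.356·log₂(0.356) = 0.5305
−0.172·log₂(0.172) = 0.4368
−0.088·log₂(0.088) = 0.3086
−0.217·log₂(0.217) = 0.4783
−0.167·log₂(0.167) = 0.4312
Sum ≈ 2.1853 → 2.185 bits.

2.185 bits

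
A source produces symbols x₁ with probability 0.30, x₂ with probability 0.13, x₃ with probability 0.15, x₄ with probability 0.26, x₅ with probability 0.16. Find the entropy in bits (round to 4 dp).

2.2426 bits

H = −Σ pᵢ log₂ pᵢ.
−0.30·log₂(0.30) = 0.5211
−0.13·log₂(0.13) = 0.3826
−0.15·log₂(0.15) = 0.4105
−0.26·log₂(0.26) = 0.5053
−0.16·log₂(0.16) = 0.4230
Sum ≈ 2.2426 → 2.2426 bits.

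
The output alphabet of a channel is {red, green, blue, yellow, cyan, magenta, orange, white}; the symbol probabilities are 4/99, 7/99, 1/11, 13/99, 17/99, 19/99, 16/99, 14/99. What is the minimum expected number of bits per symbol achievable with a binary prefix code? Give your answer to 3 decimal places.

2.919 bits/symbol

Repeatedly combine the two least-probable nodes; the expected code length is the sum of the merged weights.
merge 4/99 + 7/99 → 1/9
merge 1/11 + 1/9 → 20/99
merge 13/99 + 14/99 → 3/11
merge 16/99 + 17/99 → 1/3
merge 19/99 + 20/99 → 13/33
merge 3/11 + 1/3 → 20/33
merge 13/33 + 20/33 → 1
L = 1/9 + 20/99 + 3/11 + 1/3 + 13/33 + 20/33 + 1 = 289/99 ≈ 2.919 bits/symbol.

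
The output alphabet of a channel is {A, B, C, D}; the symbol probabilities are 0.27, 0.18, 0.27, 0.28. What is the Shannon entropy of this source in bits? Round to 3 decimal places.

1.980 bits

H = −Σ pᵢ log₂ pᵢ.
−0.27·log₂(0.27) = 0.5100
−0.18·log₂(0.18) = 0.4453
−0.27·log₂(0.27) = 0.5100
−0.28·log₂(0.28) = 0.5142
Sum ≈ 1.9796 → 1.980 bits.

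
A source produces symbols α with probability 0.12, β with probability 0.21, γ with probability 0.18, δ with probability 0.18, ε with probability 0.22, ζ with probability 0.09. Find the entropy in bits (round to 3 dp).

H = −Σ pᵢ log₂ pᵢ.
−0.12·log₂(0.12) = 0.3671
−0.21·log₂(0.21) = 0.4728
−0.18·log₂(0.18) = 0.4453
−0.18·log₂(0.18) = 0.4453
−0.22·log₂(0.22) = 0.4806
−0.09·log₂(0.09) = 0.3127
Sum ≈ 2.5237 → 2.524 bits.

2.524 bits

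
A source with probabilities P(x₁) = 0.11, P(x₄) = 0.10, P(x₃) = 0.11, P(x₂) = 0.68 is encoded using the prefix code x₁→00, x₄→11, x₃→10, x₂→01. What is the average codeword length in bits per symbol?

L̄ = Σ pᵢ·ℓᵢ = 0.11·2 + 0.10·2 + 0.11·2 + 0.68·2 = 2 bits/symbol.

2 bits/symbol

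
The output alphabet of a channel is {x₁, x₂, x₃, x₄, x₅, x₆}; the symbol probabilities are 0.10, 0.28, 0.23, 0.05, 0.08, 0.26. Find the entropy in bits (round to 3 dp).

2.347 bits

H = −Σ pᵢ log₂ pᵢ.
−0.10·log₂(0.10) = 0.3322
−0.28·log₂(0.28) = 0.5142
−0.23·log₂(0.23) = 0.4877
−0.05·log₂(0.05) = 0.2161
−0.08·log₂(0.08) = 0.2915
−0.26·log₂(0.26) = 0.5053
Sum ≈ 2.3470 → 2.347 bits.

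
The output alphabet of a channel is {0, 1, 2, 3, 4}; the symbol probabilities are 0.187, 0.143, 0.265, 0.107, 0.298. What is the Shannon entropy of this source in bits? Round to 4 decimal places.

H = −Σ pᵢ log₂ pᵢ.
−0.187·log₂(0.187) = 0.4523
−0.143·log₂(0.143) = 0.4012
−0.265·log₂(0.265) = 0.5077
−0.107·log₂(0.107) = 0.3450
−0.298·log₂(0.298) = 0.5205
Sum ≈ 2.2268 → 2.2268 bits.

2.2268 bits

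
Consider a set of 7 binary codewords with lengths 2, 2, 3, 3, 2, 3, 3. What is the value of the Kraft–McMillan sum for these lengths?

With common denominator 2^3 = 8: Σ 2^(−ℓᵢ) = 2/8 + 2/8 + 1/8 + 1/8 + 2/8 + 1/8 + 1/8 = 10/8 = 1.25.

1.25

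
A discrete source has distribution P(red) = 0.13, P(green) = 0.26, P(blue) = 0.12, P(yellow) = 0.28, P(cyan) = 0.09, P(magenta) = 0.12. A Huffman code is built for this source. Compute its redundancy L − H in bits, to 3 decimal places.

Entropy H = −Σ p log₂ p ≈ 2.4489 bits.
Huffman merges: 9/100+3/25→21/100; 3/25+13/100→1/4; 21/100+1/4→23/50; 13/50+7/25→27/50; 23/50+27/50→1. L = 123/50 ≈ 2.4600.
L − H = 2.4600 − 2.4489 = 0.011 bits.

0.011 bits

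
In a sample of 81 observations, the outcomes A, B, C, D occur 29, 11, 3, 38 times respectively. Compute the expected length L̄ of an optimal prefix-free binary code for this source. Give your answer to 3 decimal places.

1.704 bits/symbol

Probabilities are the counts divided by 81.
Repeatedly combine the two least-probable nodes; the expected code length is the sum of the merged weights.
merge 1/27 + 11/81 → 14/81
merge 14/81 + 29/81 → 43/81
merge 38/81 + 43/81 → 1
L = 14/81 + 43/81 + 1 = 46/27 ≈ 1.704 bits/symbol.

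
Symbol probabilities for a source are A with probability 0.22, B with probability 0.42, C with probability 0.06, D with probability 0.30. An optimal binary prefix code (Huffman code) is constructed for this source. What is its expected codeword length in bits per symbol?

Repeatedly combine the two least-probable nodes; the expected code length is the sum of the merged weights.
merge 3/50 + 11/50 → 7/25
merge 7/25 + 3/10 → 29/50
merge 21/50 + 29/50 → 1
L = 7/25 + 29/50 + 1 = 93/50 = 1.86 bits/symbol.

1.86 bits/symbol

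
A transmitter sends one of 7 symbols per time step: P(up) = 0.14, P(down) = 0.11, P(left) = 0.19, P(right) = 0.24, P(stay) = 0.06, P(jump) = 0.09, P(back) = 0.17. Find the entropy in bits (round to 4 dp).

H = −Σ pᵢ log₂ pᵢ.
−0.14·log₂(0.14) = 0.3971
−0.11·log₂(0.11) = 0.3503
−0.19·log₂(0.19) = 0.4552
−0.24·log₂(0.24) = 0.4941
−0.06·log₂(0.06) = 0.2435
−0.09·log₂(0.09) = 0.3127
−0.17·log₂(0.17) = 0.4346
Sum ≈ 2.6875 → 2.6875 bits.

2.6875 bits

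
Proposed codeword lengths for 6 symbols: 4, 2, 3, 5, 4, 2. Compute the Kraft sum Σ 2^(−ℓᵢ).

With common denominator 2^5 = 32: Σ 2^(−ℓᵢ) = 2/32 + 8/32 + 4/32 + 1/32 + 2/32 + 8/32 = 25/32 = 0.78125.

0.78125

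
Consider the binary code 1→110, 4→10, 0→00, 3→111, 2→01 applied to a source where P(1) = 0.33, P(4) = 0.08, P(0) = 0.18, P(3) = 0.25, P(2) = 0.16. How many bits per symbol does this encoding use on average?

2.58 bits/symbol

L̄ = Σ pᵢ·ℓᵢ = 0.33·3 + 0.08·2 + 0.18·2 + 0.25·3 + 0.16·2 = 2.58 bits/symbol.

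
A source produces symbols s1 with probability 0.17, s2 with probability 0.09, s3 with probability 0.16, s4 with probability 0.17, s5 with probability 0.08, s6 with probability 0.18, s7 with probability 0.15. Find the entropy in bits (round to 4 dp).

H = −Σ pᵢ log₂ pᵢ.
−0.17·log₂(0.17) = 0.4346
−0.09·log₂(0.09) = 0.3127
−0.16·log₂(0.16) = 0.4230
−0.17·log₂(0.17) = 0.4346
−0.08·log₂(0.08) = 0.2915
−0.18·log₂(0.18) = 0.4453
−0.15·log₂(0.15) = 0.4105
Sum ≈ 2.7522 → 2.7522 bits.

2.7522 bits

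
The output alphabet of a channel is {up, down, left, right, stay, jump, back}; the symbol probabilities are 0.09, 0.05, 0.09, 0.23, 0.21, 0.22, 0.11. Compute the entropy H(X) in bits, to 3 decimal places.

2.633 bits

H = −Σ pᵢ log₂ pᵢ.
−0.09·log₂(0.09) = 0.3127
−0.05·log₂(0.05) = 0.2161
−0.09·log₂(0.09) = 0.3127
−0.23·log₂(0.23) = 0.4877
−0.21·log₂(0.21) = 0.4728
−0.22·log₂(0.22) = 0.4806
−0.11·log₂(0.11) = 0.3503
Sum ≈ 2.6328 → 2.633 bits.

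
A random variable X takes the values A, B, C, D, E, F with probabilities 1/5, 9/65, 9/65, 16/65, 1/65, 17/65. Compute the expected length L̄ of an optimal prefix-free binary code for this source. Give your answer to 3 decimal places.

2.446 bits/symbol

Repeatedly combine the two least-probable nodes; the expected code length is the sum of the merged weights.
merge 1/65 + 9/65 → 2/13
merge 9/65 + 2/13 → 19/65
merge 1/5 + 16/65 → 29/65
merge 17/65 + 19/65 → 36/65
merge 29/65 + 36/65 → 1
L = 2/13 + 19/65 + 29/65 + 36/65 + 1 = 159/65 ≈ 2.446 bits/symbol.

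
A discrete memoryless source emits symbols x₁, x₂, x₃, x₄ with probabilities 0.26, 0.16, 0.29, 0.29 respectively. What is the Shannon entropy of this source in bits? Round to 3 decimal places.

1.964 bits

H = −Σ pᵢ log₂ pᵢ.
−0.26·log₂(0.26) = 0.5053
−0.16·log₂(0.16) = 0.4230
−0.29·log₂(0.29) = 0.5179
−0.29·log₂(0.29) = 0.5179
Sum ≈ 1.9641 → 1.964 bits.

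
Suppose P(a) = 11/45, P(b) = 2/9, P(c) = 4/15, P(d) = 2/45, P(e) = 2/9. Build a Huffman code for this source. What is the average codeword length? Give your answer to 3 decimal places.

2.267 bits/symbol

Repeatedly combine the two least-probable nodes; the expected code length is the sum of the merged weights.
merge 2/45 + 2/9 → 4/15
merge 2/9 + 11/45 → 7/15
merge 4/15 + 4/15 → 8/15
merge 7/15 + 8/15 → 1
L = 4/15 + 7/15 + 8/15 + 1 = 34/15 ≈ 2.267 bits/symbol.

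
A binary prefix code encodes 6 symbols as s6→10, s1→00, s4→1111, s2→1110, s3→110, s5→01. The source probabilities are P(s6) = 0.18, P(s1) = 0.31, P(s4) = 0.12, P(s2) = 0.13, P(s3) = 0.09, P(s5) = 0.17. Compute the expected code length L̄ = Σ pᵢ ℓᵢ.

2.59 bits/symbol

L̄ = Σ pᵢ·ℓᵢ = 0.18·2 + 0.31·2 + 0.12·4 + 0.13·4 + 0.09·3 + 0.17·2 = 2.59 bits/symbol.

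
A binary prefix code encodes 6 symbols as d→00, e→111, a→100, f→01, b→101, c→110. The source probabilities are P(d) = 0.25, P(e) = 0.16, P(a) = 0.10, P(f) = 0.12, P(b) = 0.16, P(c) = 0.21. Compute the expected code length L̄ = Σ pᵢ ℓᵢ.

2.63 bits/symbol

L̄ = Σ pᵢ·ℓᵢ = 0.25·2 + 0.16·3 + 0.10·3 + 0.12·2 + 0.16·3 + 0.21·3 = 2.63 bits/symbol.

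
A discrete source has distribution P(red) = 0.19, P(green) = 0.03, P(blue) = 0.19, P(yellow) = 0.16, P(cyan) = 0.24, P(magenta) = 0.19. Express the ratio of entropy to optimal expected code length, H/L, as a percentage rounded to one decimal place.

Entropy H = −Σ p log₂ p ≈ 2.4346 bits.
Huffman merges: 3/100+4/25→19/100; 19/100+19/100→19/50; 19/100+19/100→19/50; 6/25+19/50→31/50; 19/50+31/50→1. L = 257/100 ≈ 2.5700.
Efficiency = H/L = 2.4346/2.5700 = 94.7%.

94.7%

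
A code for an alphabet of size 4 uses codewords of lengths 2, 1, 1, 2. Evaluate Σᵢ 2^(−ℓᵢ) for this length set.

With common denominator 2^2 = 4: Σ 2^(−ℓᵢ) = 1/4 + 2/4 + 2/4 + 1/4 = 6/4 = 1.5.

1.5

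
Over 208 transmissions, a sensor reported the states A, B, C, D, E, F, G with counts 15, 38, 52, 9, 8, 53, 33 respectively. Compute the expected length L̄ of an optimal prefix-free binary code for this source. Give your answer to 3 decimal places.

2.548 bits/symbol

Probabilities are the counts divided by 208.
Repeatedly combine the two least-probable nodes; the expected code length is the sum of the merged weights.
merge 1/26 + 9/208 → 17/208
merge 15/208 + 17/208 → 2/13
merge 2/13 + 33/208 → 5/16
merge 19/104 + 1/4 → 45/104
merge 53/208 + 5/16 → 59/104
merge 45/104 + 59/104 → 1
L = 17/208 + 2/13 + 5/16 + 45/104 + 59/104 + 1 = 265/104 ≈ 2.548 bits/symbol.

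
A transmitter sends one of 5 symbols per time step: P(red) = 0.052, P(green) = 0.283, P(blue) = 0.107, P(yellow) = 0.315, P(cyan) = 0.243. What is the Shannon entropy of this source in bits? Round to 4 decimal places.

H = −Σ pᵢ log₂ pᵢ.
−0.052·log₂(0.052) = 0.2218
−0.283·log₂(0.283) = 0.5154
−0.107·log₂(0.107) = 0.3450
−0.315·log₂(0.315) = 0.5250
−0.243·log₂(0.243) = 0.4960
Sum ≈ 2.1031 → 2.1031 bits.

2.1031 bits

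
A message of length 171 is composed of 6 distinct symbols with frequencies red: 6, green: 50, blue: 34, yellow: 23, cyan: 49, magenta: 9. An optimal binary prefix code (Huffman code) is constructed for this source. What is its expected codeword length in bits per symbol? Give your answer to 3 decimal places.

Probabilities are the counts divided by 171.
Repeatedly combine the two least-probable nodes; the expected code length is the sum of the merged weights.
merge 2/57 + 1/19 → 5/57
merge 5/57 + 23/171 → 2/9
merge 34/171 + 2/9 → 8/19
merge 49/171 + 50/171 → 11/19
merge 8/19 + 11/19 → 1
L = 5/57 + 2/9 + 8/19 + 11/19 + 1 = 395/171 ≈ 2.310 bits/symbol.

2.310 bits/symbol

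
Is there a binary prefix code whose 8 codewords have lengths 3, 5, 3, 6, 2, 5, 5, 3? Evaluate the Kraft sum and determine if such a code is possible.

With common denominator 2^6 = 64: Σ 2^(−ℓᵢ) = 8/64 + 2/64 + 8/64 + 1/64 + 16/64 + 2/64 + 2/64 + 8/64 = 47/64 = 0.734375.
Kraft's inequality requires Σ ≤ 1; here Σ = 0.734375 ≤ 1, so such a prefix code exists.

0.734375; yes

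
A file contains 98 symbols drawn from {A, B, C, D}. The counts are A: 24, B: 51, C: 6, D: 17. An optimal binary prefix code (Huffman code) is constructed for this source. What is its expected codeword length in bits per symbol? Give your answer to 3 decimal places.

Probabilities are the counts divided by 98.
Repeatedly combine the two least-probable nodes; the expected code length is the sum of the merged weights.
merge 3/49 + 17/98 → 23/98
merge 23/98 + 12/49 → 47/98
merge 47/98 + 51/98 → 1
L = 23/98 + 47/98 + 1 = 12/7 ≈ 1.714 bits/symbol.

1.714 bits/symbol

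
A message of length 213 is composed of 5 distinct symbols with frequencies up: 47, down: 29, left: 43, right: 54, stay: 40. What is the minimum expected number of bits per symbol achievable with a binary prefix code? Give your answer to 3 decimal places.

2.324 bits/symbol

Probabilities are the counts divided by 213.
Repeatedly combine the two least-probable nodes; the expected code length is the sum of the merged weights.
merge 29/213 + 40/213 → 23/71
merge 43/213 + 47/213 → 30/71
merge 18/71 + 23/71 → 41/71
merge 30/71 + 41/71 → 1
L = 23/71 + 30/71 + 41/71 + 1 = 165/71 ≈ 2.324 bits/symbol.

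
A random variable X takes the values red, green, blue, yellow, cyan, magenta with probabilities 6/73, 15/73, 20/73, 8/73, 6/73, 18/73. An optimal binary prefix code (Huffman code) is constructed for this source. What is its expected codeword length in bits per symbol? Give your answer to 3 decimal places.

Repeatedly combine the two least-probable nodes; the expected code length is the sum of the merged weights.
merge 6/73 + 6/73 → 12/73
merge 8/73 + 12/73 → 20/73
merge 15/73 + 18/73 → 33/73
merge 20/73 + 20/73 → 40/73
merge 33/73 + 40/73 → 1
L = 12/73 + 20/73 + 33/73 + 40/73 + 1 = 178/73 ≈ 2.438 bits/symbol.

2.438 bits/symbol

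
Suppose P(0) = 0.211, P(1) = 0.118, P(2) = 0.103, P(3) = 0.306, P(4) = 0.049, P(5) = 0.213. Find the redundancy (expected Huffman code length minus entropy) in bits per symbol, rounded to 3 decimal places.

Entropy H = −Σ p log₂ p ≈ 2.3864 bits.
Huffman merges: 49/1000+103/1000→19/125; 59/500+19/125→27/100; 211/1000+213/1000→53/125; 27/100+153/500→72/125; 53/125+72/125→1. L = 1211/500 ≈ 2.4220.
L − H = 2.4220 − 2.3864 = 0.036 bits.

0.036 bits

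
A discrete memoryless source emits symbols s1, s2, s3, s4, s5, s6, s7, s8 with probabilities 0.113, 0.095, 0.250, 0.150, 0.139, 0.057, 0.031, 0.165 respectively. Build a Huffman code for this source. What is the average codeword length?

2.838 bits/symbol

Repeatedly combine the two least-probable nodes; the expected code length is the sum of the merged weights.
merge 31/1000 + 57/1000 → 11/125
merge 11/125 + 19/200 → 183/1000
merge 113/1000 + 139/1000 → 63/250
merge 3/20 + 33/200 → 63/200
merge 183/1000 + 1/4 → 433/1000
merge 63/250 + 63/200 → 567/1000
merge 433/1000 + 567/1000 → 1
L = 11/125 + 183/1000 + 63/250 + 63/200 + 433/1000 + 567/1000 + 1 = 1419/500 = 2.838 bits/symbol.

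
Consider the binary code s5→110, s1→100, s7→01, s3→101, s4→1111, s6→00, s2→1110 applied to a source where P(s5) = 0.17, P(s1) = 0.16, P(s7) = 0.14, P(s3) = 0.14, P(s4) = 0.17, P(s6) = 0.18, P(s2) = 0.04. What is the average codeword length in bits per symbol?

L̄ = Σ pᵢ·ℓᵢ = 0.17·3 + 0.16·3 + 0.14·2 + 0.14·3 + 0.17·4 + 0.18·2 + 0.04·4 = 2.89 bits/symbol.

2.89 bits/symbol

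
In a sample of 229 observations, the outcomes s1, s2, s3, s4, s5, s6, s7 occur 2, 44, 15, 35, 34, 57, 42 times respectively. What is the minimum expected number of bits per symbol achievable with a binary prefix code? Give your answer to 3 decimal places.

2.633 bits/symbol

Probabilities are the counts divided by 229.
Repeatedly combine the two least-probable nodes; the expected code length is the sum of the merged weights.
merge 2/229 + 15/229 → 17/229
merge 17/229 + 34/229 → 51/229
merge 35/229 + 42/229 → 77/229
merge 44/229 + 51/229 → 95/229
merge 57/229 + 77/229 → 134/229
merge 95/229 + 134/229 → 1
L = 17/229 + 51/229 + 77/229 + 95/229 + 134/229 + 1 = 603/229 ≈ 2.633 bits/symbol.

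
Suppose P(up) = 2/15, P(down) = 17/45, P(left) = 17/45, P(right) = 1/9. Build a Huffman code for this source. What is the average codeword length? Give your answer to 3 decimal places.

Repeatedly combine the two least-probable nodes; the expected code length is the sum of the merged weights.
merge 1/9 + 2/15 → 11/45
merge 11/45 + 17/45 → 28/45
merge 17/45 + 28/45 → 1
L = 11/45 + 28/45 + 1 = 28/15 ≈ 1.867 bits/symbol.

1.867 bits/symbol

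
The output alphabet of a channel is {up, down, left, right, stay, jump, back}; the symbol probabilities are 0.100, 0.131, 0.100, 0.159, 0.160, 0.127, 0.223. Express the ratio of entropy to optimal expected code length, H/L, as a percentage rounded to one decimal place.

99.2%

Entropy H = −Σ p log₂ p ≈ 2.7542 bits.
Huffman merges: 1/10+1/10→1/5; 127/1000+131/1000→129/500; 159/1000+4/25→319/1000; 1/5+223/1000→423/1000; 129/500+319/1000→577/1000; 423/1000+577/1000→1. L = 2777/1000 ≈ 2.7770.
Efficiency = H/L = 2.7542/2.7770 = 99.2%.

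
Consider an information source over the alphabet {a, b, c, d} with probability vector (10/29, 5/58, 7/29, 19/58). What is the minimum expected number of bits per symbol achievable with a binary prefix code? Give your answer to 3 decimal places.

Repeatedly combine the two least-probable nodes; the expected code length is the sum of the merged weights.
merge 5/58 + 7/29 → 19/58
merge 19/58 + 19/58 → 19/29
merge 10/29 + 19/29 → 1
L = 19/58 + 19/29 + 1 = 115/58 ≈ 1.983 bits/symbol.

1.983 bits/symbol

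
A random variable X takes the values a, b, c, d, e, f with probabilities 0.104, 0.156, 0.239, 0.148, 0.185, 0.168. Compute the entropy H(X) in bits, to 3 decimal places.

H = −Σ pᵢ log₂ pᵢ.
−0.104·log₂(0.104) = 0.3396
−0.156·log₂(0.156) = 0.4181
−0.239·log₂(0.239) = 0.4935
−0.148·log₂(0.148) = 0.4079
−0.185·log₂(0.185) = 0.4504
−0.168·log₂(0.168) = 0.4323
Sum ≈ 2.5419 → 2.542 bits.

2.542 bits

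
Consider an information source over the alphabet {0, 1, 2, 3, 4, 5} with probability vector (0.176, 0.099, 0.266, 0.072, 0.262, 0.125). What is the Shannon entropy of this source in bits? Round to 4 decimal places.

H = −Σ pᵢ log₂ pᵢ.
−0.176·log₂(0.176) = 0.4411
−0.099·log₂(0.099) = 0.3303
−0.266·log₂(0.266) = 0.5082
−0.072·log₂(0.072) = 0.2733
−0.262·log₂(0.262) = 0.5063
−0.125·log₂(0.125) = 0.3750
Sum ≈ 2.4342 → 2.4342 bits.

2.4342 bits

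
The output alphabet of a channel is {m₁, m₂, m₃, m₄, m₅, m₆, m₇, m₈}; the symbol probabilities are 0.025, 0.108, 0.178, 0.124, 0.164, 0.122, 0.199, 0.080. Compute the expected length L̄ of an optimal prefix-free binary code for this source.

2.906 bits/symbol

Repeatedly combine the two least-probable nodes; the expected code length is the sum of the merged weights.
merge 1/40 + 2/25 → 21/200
merge 21/200 + 27/250 → 213/1000
merge 61/500 + 31/250 → 123/500
merge 41/250 + 89/500 → 171/500
merge 199/1000 + 213/1000 → 103/250
merge 123/500 + 171/500 → 147/250
merge 103/250 + 147/250 → 1
L = 21/200 + 213/1000 + 123/500 + 171/500 + 103/250 + 147/250 + 1 = 1453/500 = 2.906 bits/symbol.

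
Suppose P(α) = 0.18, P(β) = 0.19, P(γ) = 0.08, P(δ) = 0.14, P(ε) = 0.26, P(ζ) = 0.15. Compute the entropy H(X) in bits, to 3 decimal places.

2.505 bits

H = −Σ pᵢ log₂ pᵢ.
−0.18·log₂(0.18) = 0.4453
−0.19·log₂(0.19) = 0.4552
−0.08·log₂(0.08) = 0.2915
−0.14·log₂(0.14) = 0.3971
−0.26·log₂(0.26) = 0.5053
−0.15·log₂(0.15) = 0.4105
Sum ≈ 2.5050 → 2.505 bits.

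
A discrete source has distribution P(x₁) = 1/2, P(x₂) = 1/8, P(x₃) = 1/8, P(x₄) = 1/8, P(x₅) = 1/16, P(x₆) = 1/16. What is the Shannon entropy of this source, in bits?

2.125 bits

Each probability is a power of 1/2, so log₂(1/p) is an integer.
H = Σ p·log₂(1/p) = 1/2·1 + 1/8·3 + 1/8·3 + 1/8·3 + 1/16·4 + 1/16·4 = 2.125 bits.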